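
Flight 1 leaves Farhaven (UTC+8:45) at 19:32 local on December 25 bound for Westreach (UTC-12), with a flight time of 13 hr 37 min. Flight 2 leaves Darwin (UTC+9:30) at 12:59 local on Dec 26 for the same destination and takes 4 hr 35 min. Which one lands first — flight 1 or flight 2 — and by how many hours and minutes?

the first, by 7 hours 40 minutes

Flight 1 in UTC: 19:32 − 8:45 = 10:47 on Dec 25.
+13 hours 37 minutes → arrive 00:24 UTC on Dec 26.
Flight 2 in UTC: 12:59 − 9:30 = 03:29 on Dec 26.
+4 hours and 35 minutes → arrive 08:04 UTC on Dec 26.
Flight 1 lands earlier by 7 hours 40 minutes.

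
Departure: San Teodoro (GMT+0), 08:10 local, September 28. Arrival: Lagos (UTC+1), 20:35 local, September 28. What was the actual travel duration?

11 hours 25 minutes

Departure is already UTC: 08:10 on Sep 28.
Arrival in UTC: 20:35 − 1:00 = 19:35 on Sep 28.
Elapsed = 19:35 − 08:10 = 11 hours 25 minutes.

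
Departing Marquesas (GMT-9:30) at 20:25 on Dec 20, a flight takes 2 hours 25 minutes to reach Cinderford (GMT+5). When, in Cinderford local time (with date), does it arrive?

Convert departure to UTC: 20:25 + 9:30 = 05:55 UTC on Dec 21.
Add 2 hours and 25 minutes travel time → 08:20 UTC.
Cinderford is UTC+5:00, so local arrival = 08:20 + 5:00 = 13:20 on Dec 21.

13:20 on December 21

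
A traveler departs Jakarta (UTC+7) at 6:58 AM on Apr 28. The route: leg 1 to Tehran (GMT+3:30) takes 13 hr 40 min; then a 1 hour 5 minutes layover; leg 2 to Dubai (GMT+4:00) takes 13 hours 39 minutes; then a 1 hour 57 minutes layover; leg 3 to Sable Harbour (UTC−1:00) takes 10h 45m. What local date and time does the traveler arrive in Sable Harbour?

4:04 PM on Apr 29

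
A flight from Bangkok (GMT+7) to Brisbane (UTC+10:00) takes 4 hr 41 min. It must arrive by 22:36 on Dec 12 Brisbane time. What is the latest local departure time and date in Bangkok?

14:55 on Dec 12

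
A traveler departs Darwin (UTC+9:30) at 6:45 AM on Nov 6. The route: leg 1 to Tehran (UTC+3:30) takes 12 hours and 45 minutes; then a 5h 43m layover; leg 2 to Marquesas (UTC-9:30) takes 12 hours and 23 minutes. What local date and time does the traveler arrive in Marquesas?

6:36 PM on Nov 6

Convert departure to UTC: 6:45 AM − 9:30 = 9:15 PM UTC on Nov 5.
Add 12 hours 45 minutes leg 1 → 10:00 AM UTC (Nov 6).
Add 5 hours and 43 minutes layover in Tehran → 3:43 PM UTC.
Add 12 hours and 23 minutes leg 2 → 4:06 AM UTC (Nov 7).
Marquesas is UTC−9:30, so local arrival = 4:06 AM − 9:30 = 6:36 PM on Nov 6.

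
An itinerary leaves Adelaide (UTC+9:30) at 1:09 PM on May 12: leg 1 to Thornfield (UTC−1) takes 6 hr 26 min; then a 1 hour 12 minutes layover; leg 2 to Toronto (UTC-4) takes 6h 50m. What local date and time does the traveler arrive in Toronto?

Convert departure to UTC: 1:09 PM − 9:30 = 3:39 AM UTC on May 12.
Add 6 hours and 26 minutes leg 1 → 10:05 AM UTC.
Add 1 hour 12 minutes layover in Thornfield → 11:17 AM UTC.
Add 6 hours 50 minutes leg 2 → 6:07 PM UTC.
Toronto is UTC−4:00, so local arrival = 6:07 PM − 4:00 = 2:07 PM on May 12.

2:07 PM on May 12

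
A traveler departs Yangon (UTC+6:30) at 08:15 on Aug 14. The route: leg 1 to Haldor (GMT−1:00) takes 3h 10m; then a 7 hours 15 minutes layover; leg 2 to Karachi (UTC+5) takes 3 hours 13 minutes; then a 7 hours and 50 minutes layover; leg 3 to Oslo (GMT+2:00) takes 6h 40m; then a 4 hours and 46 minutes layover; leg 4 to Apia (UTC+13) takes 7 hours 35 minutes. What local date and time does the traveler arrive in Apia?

07:14 on August 16

Convert departure to UTC: 08:15 − 6:30 = 01:45 UTC on Aug 14.
Add 3 hours and 10 minutes leg 1 → 04:55 UTC.
Add 7 hours and 15 minutes layover in Haldor → 12:10 UTC.
Add 3 hours 13 minutes leg 2 → 15:23 UTC.
Add 7 hours 50 minutes layover in Karachi → 23:13 UTC.
Add 6 hours and 40 minutes leg 3 → 05:53 UTC (Aug 15).
Add 4 hours and 46 minutes layover in Oslo → 10:39 UTC.
Add 7 hours and 35 minutes leg 4 → 18:14 UTC.
Apia is UTC+13:00, so local arrival = 18:14 + 13:00 = 07:14 on Aug 16.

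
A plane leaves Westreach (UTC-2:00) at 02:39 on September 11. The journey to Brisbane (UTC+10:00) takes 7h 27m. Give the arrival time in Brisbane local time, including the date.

Convert departure to UTC: 02:39 + 2:00 = 04:39 UTC on Sep 11.
Add 7 hours 27 minutes travel time → 12:06 UTC.
Brisbane is UTC+10:00, so local arrival = 12:06 + 10:00 = 22:06 on Sep 11.

22:06 on September 11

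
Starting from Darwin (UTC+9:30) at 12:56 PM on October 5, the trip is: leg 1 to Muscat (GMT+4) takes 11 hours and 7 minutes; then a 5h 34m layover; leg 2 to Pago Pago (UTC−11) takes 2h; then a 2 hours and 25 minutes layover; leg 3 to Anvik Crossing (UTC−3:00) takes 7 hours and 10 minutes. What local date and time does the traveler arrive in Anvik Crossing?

Convert departure to UTC: 12:56 PM − 9:30 = 3:26 AM UTC on Oct 5.
Add 11 hours and 7 minutes leg 1 → 2:33 PM UTC.
Add 5 hours and 34 minutes layover in Muscat → 8:07 PM UTC.
Add 2 hours leg 2 → 10:07 PM UTC.
Add 2 hours and 25 minutes layover in Pago Pago → 12:32 AM UTC (Oct 6).
Add 7 hours 10 minutes leg 3 → 7:42 AM UTC.
Anvik Crossing is UTC−3:00, so local arrival = 7:42 AM − 3:00 = 4:42 AM on Oct 6.

4:42 AM on October 6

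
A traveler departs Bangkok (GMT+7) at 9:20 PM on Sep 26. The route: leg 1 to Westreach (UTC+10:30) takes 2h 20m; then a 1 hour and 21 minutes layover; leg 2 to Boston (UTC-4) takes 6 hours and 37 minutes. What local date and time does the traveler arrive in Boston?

Convert departure to UTC: 9:20 PM − 7:00 = 2:20 PM UTC on Sep 26.
Add 2 hours 20 minutes leg 1 → 4:40 PM UTC.
Add 1 hour and 21 minutes layover in Westreach → 6:01 PM UTC.
Add 6 hours and 37 minutes leg 2 → 12:38 AM UTC (Sep 27).
Boston is UTC−4:00, so local arrival = 12:38 AM − 4:00 = 8:38 PM on Sep 26.

8:38 PM on September 26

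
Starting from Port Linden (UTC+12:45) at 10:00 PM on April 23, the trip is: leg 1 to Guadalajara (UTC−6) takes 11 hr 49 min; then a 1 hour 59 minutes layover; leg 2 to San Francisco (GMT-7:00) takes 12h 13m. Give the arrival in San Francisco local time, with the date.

Convert departure to UTC: 10:00 PM − 12:45 = 9:15 AM UTC on Apr 23.
Add 11 hours 49 minutes leg 1 → 9:04 PM UTC.
Add 1 hour 59 minutes layover in Guadalajara → 11:03 PM UTC.
Add 12 hours and 13 minutes leg 2 → 11:16 AM UTC (Apr 24).
San Francisco is UTC−7:00, so local arrival = 11:16 AM − 7:00 = 4:16 AM on Apr 24.

4:16 AM on April 24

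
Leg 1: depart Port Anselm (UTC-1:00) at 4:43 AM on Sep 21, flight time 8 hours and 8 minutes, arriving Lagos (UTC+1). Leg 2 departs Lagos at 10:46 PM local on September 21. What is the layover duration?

7 hours 55 minutes

Convert departure to UTC: 4:43 AM + 1:00 = 5:43 AM UTC on Sep 21.
Add 8 hours 8 minutes flight time → 1:51 PM UTC.
Lagos is UTC+1:00, so local arrival = 1:51 PM + 1:00 = 2:51 PM on Sep 21.
Layover = 10:46 PM − 2:51 PM = 7 hours 55 minutes.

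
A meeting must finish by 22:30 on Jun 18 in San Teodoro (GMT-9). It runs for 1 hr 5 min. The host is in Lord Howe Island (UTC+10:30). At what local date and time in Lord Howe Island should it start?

16:55 on June 19

Target end time in UTC: 22:30 + 9:00 = 07:30 on Jun 19.
Subtract 1 hour 5 minutes → start 06:25 UTC on Jun 19.
Lord Howe Island is UTC+10:30: 06:25 + 10:30 = 16:55 on Jun 19.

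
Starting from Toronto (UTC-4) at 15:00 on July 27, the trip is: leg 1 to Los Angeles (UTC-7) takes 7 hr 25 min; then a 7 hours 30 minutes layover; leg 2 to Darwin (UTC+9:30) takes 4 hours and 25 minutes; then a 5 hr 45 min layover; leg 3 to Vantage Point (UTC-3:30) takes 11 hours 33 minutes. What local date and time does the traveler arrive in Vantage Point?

Convert departure to UTC: 15:00 + 4:00 = 19:00 UTC on Jul 27.
Add 7 hours 25 minutes leg 1 → 02:25 UTC (Jul 28).
Add 7 hours and 30 minutes layover in Los Angeles → 09:55 UTC.
Add 4 hours 25 minutes leg 2 → 14:20 UTC.
Add 5 hours 45 minutes layover in Darwin → 20:05 UTC.
Add 11 hours and 33 minutes leg 3 → 07:38 UTC (Jul 29).
Vantage Point is UTC−3:30, so local arrival = 07:38 − 3:30 = 04:08 on Jul 29.

04:08 on Jul 29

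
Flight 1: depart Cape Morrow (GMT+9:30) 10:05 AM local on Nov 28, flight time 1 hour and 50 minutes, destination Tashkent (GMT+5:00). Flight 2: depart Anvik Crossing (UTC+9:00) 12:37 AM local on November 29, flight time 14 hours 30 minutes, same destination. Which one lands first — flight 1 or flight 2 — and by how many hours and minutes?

the first, by 27 hours 42 minutes

Flight 1 in UTC: 10:05 AM − 9:30 = 12:35 AM on Nov 28.
+1 hour 50 minutes → arrive 2:25 AM UTC on Nov 28.
Flight 2 in UTC: 12:37 AM − 9:00 = 3:37 PM on Nov 28.
+14 hours 30 minutes → arrive 6:07 AM UTC on Nov 29.
Flight 1 lands earlier by 27 hours 42 minutes.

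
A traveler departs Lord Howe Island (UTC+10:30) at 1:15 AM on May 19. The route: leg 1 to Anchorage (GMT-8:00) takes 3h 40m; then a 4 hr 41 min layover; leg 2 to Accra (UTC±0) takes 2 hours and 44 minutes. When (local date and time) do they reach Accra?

Convert departure to UTC: 1:15 AM − 10:30 = 2:45 PM UTC on May 18.
Add 3 hours and 40 minutes leg 1 → 6:25 PM UTC.
Add 4 hours 41 minutes layover in Anchorage → 11:06 PM UTC.
Add 2 hours 44 minutes leg 2 → 1:50 AM UTC (May 19).
Accra is UTC+0, so local arrival is the same: 1:50 AM on May 19.

1:50 AM on May 19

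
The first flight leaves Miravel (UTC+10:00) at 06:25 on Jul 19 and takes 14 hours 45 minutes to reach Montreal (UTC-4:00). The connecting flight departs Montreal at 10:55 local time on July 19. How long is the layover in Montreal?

3 hours 45 minutes

Convert departure to UTC: 06:25 − 10:00 = 20:25 UTC on Jul 18.
Add 14 hours 45 minutes flight time → 11:10 UTC (Jul 19).
Montreal is UTC−4:00, so local arrival = 11:10 − 4:00 = 07:10 on Jul 19.
Layover = 10:55 − 07:10 = 3 hours 45 minutes.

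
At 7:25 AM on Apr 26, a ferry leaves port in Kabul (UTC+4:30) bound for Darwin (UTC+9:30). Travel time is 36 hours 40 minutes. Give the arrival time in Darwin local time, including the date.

Convert departure to UTC: 7:25 AM − 4:30 = 2:55 AM UTC on Apr 26.
Add 36 hours 40 minutes travel time → 3:35 PM UTC (Apr 27).
Darwin is UTC+9:30, so local arrival = 3:35 PM + 9:30 = 1:05 AM on Apr 28.

1:05 AM on April 28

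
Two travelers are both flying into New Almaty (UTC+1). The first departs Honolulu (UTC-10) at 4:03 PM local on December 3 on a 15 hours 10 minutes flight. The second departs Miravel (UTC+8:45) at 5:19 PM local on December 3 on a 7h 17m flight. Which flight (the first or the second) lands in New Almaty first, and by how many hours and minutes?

Flight 1 in UTC: 4:03 PM + 10:00 = 2:03 AM on Dec 4.
+15 hours 10 minutes → arrive 5:13 PM UTC on Dec 4.
Flight 2 in UTC: 5:19 PM − 8:45 = 8:34 AM on Dec 3.
+7 hours 17 minutes → arrive 3:51 PM UTC on Dec 3.
Flight 2 lands earlier by 25 hours 22 minutes.

the second, by 25 hours 22 minutes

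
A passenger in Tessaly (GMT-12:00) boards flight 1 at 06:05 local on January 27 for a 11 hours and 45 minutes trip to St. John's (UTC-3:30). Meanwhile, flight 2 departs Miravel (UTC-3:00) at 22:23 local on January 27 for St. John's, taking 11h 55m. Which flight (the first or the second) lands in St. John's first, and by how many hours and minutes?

Flight 1 in UTC: 06:05 + 12:00 = 18:05 on Jan 27.
+11 hours and 45 minutes → arrive 05:50 UTC on Jan 28.
Flight 2 in UTC: 22:23 + 3:00 = 01:23 on Jan 28.
+11 hours and 55 minutes → arrive 13:18 UTC on Jan 28.
Flight 1 lands earlier by 7 hours 28 minutes.

the first, by 7 hours 28 minutes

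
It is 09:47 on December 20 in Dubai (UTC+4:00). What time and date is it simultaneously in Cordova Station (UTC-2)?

03:47 on December 20

In UTC: 09:47 − 4:00 = 05:47 on Dec 20.
Cordova Station is UTC−2:00: 05:47 − 2:00 = 03:47 on Dec 20.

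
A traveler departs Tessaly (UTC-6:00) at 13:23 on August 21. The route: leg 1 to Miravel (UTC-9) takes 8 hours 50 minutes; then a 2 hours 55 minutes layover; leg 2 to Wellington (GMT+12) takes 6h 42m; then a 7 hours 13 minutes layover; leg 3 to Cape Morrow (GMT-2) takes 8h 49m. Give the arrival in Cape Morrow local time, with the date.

Convert departure to UTC: 13:23 + 6:00 = 19:23 UTC on Aug 21.
Add 8 hours and 50 minutes leg 1 → 04:13 UTC (Aug 22).
Add 2 hours 55 minutes layover in Miravel → 07:08 UTC.
Add 6 hours 42 minutes leg 2 → 13:50 UTC.
Add 7 hours 13 minutes layover in Wellington → 21:03 UTC.
Add 8 hours 49 minutes leg 3 → 05:52 UTC (Aug 23).
Cape Morrow is UTC−2:00, so local arrival = 05:52 − 2:00 = 03:52 on Aug 23.

03:52 on August 23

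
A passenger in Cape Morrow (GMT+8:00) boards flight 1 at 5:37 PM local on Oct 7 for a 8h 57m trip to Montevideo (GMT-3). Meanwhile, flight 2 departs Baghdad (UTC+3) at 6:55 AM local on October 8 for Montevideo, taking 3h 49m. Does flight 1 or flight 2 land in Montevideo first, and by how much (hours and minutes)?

the first, by 13 hours 10 minutes

Flight 1 in UTC: 5:37 PM − 8:00 = 9:37 AM on Oct 7.
+8 hours 57 minutes → arrive 6:34 PM UTC on Oct 7.
Flight 2 in UTC: 6:55 AM − 3:00 = 3:55 AM on Oct 8.
+3 hours and 49 minutes → arrive 7:44 AM UTC on Oct 8.
Flight 1 lands earlier by 13 hours 10 minutes.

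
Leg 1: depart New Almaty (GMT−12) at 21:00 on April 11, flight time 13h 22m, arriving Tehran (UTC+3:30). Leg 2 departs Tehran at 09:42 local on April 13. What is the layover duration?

7 hours 50 minutes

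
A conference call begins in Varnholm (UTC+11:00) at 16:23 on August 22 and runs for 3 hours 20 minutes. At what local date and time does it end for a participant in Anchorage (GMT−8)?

00:43 on Aug 22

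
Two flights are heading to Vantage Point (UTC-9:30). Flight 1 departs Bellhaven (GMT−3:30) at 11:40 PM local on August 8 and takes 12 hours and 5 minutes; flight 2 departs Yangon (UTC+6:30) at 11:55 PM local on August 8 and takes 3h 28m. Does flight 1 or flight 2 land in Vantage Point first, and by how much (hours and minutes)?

Flight 1 in UTC: 11:40 PM + 3:30 = 3:10 AM on Aug 9.
+12 hours 5 minutes → arrive 3:15 PM UTC on Aug 9.
Flight 2 in UTC: 11:55 PM − 6:30 = 5:25 PM on Aug 8.
+3 hours 28 minutes → arrive 8:53 PM UTC on Aug 8.
Flight 2 lands earlier by 18 hours 22 minutes.

the second, by 18 hours 22 minutes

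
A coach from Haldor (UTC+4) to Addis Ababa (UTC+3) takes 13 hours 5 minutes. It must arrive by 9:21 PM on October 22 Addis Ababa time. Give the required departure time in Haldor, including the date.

Target arrival in UTC: 9:21 PM − 3:00 = 6:21 PM on Oct 22.
Subtract 13 hours and 5 minutes → departure 5:16 AM UTC on Oct 22.
Haldor is UTC+4:00: 5:16 AM + 4:00 = 9:16 AM on Oct 22.

9:16 AM on October 22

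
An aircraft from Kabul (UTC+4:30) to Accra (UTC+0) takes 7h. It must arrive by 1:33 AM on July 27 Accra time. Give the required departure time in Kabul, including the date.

Target arrival is already UTC: 1:33 AM on Jul 27.
Subtract 7 hours → departure 6:33 PM UTC on Jul 26.
Kabul is UTC+4:30: 6:33 PM + 4:30 = 11:03 PM on Jul 26.

11:03 PM on Jul 26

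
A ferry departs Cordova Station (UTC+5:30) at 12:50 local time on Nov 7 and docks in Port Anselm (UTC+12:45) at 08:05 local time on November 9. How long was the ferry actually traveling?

Port Anselm is 7:15 ahead of Cordova Station.
Clock-face elapsed time (ignoring zones) is 43 hours 15 minutes.
Actual elapsed = 43 hours 15 minutes − 7:15 = 36 hours.

36 hours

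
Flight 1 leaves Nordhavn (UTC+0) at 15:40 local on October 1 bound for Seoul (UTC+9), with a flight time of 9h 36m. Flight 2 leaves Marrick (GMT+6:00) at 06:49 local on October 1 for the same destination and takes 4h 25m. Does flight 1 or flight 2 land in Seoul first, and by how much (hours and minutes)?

Flight 1 departs at 15:40 UTC (Oct 1).
+9 hours and 36 minutes → arrive 01:16 UTC on Oct 2.
Flight 2 in UTC: 06:49 − 6:00 = 00:49 on Oct 1.
+4 hours 25 minutes → arrive 05:14 UTC on Oct 1.
Flight 2 lands earlier by 20 hours 2 minutes.

the second, by 20 hours 2 minutes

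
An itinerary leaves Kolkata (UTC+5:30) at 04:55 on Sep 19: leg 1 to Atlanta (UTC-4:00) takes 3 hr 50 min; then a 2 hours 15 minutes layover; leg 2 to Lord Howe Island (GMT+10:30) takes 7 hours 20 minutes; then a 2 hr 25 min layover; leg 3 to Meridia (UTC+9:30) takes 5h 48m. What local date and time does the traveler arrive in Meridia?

Convert departure to UTC: 04:55 − 5:30 = 23:25 UTC on Sep 18.
Add 3 hours and 50 minutes leg 1 → 03:15 UTC (Sep 19).
Add 2 hours 15 minutes layover in Atlanta → 05:30 UTC.
Add 7 hours 20 minutes leg 2 → 12:50 UTC.
Add 2 hours and 25 minutes layover in Lord Howe Island → 15:15 UTC.
Add 5 hours 48 minutes leg 3 → 21:03 UTC.
Meridia is UTC+9:30, so local arrival = 21:03 + 9:30 = 06:33 on Sep 20.

06:33 on Sep 20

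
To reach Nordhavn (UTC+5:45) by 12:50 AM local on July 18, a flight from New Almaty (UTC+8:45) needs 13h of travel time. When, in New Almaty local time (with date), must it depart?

Target arrival in UTC: 12:50 AM − 5:45 = 7:05 PM on Jul 17.
Subtract 13 hours → departure 6:05 AM UTC on Jul 17.
New Almaty is UTC+8:45: 6:05 AM + 8:45 = 2:50 PM on Jul 17.

2:50 PM on Jul 17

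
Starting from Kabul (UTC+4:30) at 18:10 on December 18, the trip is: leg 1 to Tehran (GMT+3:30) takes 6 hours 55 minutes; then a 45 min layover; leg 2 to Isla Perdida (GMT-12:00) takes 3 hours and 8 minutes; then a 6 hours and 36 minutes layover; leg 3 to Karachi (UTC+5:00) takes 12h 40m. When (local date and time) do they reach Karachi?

Convert departure to UTC: 18:10 − 4:30 = 13:40 UTC on Dec 18.
Add 6 hours 55 minutes leg 1 → 20:35 UTC.
Add 45 minutes layover in Tehran → 21:20 UTC.
Add 3 hours 8 minutes leg 2 → 00:28 UTC (Dec 19).
Add 6 hours 36 minutes layover in Isla Perdida → 07:04 UTC.
Add 12 hours and 40 minutes leg 3 → 19:44 UTC.
Karachi is UTC+5:00, so local arrival = 19:44 + 5:00 = 00:44 on Dec 20.

00:44 on December 20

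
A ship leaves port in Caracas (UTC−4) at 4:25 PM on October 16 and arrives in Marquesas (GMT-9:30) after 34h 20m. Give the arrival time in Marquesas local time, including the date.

9:15 PM on October 17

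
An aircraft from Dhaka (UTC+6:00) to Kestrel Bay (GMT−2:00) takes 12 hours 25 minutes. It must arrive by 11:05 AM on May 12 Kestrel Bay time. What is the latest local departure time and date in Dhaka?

6:40 AM on May 12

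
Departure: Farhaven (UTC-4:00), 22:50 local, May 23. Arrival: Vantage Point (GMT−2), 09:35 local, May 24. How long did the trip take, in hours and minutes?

Departure in UTC: 22:50 + 4:00 = 02:50 on May 24.
Arrival in UTC: 09:35 + 2:00 = 11:35 on May 24.
Elapsed = 11:35 − 02:50 = 8 hours 45 minutes.

8 hours 45 minutes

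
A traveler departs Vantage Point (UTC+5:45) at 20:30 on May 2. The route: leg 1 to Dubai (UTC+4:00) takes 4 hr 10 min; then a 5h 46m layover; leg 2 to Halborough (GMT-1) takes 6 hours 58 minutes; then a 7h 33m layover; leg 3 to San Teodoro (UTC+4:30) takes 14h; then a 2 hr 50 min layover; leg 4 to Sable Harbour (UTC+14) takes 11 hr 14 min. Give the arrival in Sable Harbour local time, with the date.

Convert departure to UTC: 20:30 − 5:45 = 14:45 UTC on May 2.
Add 4 hours and 10 minutes leg 1 → 18:55 UTC.
Add 5 hours and 46 minutes layover in Dubai → 00:41 UTC (May 3).
Add 6 hours 58 minutes leg 2 → 07:39 UTC.
Add 7 hours 33 minutes layover in Halborough → 15:12 UTC.
Add 14 hours leg 3 → 05:12 UTC (May 4).
Add 2 hours and 50 minutes layover in San Teodoro → 08:02 UTC.
Add 11 hours 14 minutes leg 4 → 19:16 UTC.
Sable Harbour is UTC+14:00, so local arrival = 19:16 + 14:00 = 09:16 on May 5.

09:16 on May 5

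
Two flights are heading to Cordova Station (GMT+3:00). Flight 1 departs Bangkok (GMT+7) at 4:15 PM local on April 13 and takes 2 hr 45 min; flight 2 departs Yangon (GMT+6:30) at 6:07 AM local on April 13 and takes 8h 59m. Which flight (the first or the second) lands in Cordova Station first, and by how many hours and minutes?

the second, by 3 hours 24 minutes

Flight 1 in UTC: 4:15 PM − 7:00 = 9:15 AM on Apr 13.
+2 hours 45 minutes → arrive 12:00 PM UTC on Apr 13.
Flight 2 in UTC: 6:07 AM − 6:30 = 11:37 PM on Apr 12.
+8 hours and 59 minutes → arrive 8:36 AM UTC on Apr 13.
Flight 2 lands earlier by 3 hours 24 minutes.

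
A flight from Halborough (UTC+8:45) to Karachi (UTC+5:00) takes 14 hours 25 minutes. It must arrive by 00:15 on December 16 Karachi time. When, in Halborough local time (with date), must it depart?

13:35 on Dec 15

Target arrival in UTC: 00:15 − 5:00 = 19:15 on Dec 15.
Subtract 14 hours 25 minutes → departure 04:50 UTC on Dec 15.
Halborough is UTC+8:45: 04:50 + 8:45 = 13:35 on Dec 15.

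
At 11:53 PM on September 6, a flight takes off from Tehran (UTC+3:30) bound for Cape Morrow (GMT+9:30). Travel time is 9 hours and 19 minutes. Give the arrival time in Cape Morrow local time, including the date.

Convert departure to UTC: 11:53 PM − 3:30 = 8:23 PM UTC on Sep 6.
Add 9 hours and 19 minutes travel time → 5:42 AM UTC (Sep 7).
Cape Morrow is UTC+9:30, so local arrival = 5:42 AM + 9:30 = 3:12 PM on Sep 7.

3:12 PM on September 7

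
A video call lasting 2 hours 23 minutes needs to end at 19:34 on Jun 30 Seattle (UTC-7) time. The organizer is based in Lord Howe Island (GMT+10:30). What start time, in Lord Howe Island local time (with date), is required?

10:41 on Jul 1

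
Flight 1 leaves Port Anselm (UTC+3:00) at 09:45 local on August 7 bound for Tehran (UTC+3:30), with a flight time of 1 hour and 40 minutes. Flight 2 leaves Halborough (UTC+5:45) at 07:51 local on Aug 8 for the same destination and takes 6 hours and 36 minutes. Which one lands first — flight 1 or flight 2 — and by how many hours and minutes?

the first, by 24 hours 17 minutes

Flight 1 in UTC: 09:45 − 3:00 = 06:45 on Aug 7.
+1 hour 40 minutes → arrive 08:25 UTC on Aug 7.
Flight 2 in UTC: 07:51 − 5:45 = 02:06 on Aug 8.
+6 hours 36 minutes → arrive 08:42 UTC on Aug 8.
Flight 1 lands earlier by 24 hours 17 minutes.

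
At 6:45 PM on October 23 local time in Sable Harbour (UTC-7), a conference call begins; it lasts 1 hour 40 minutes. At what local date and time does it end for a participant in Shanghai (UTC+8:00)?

11:25 AM on October 24

Convert start to UTC: 6:45 PM + 7:00 = 1:45 AM UTC on Oct 24.
Add 1 hour 40 minutes duration → 3:25 AM UTC.
Shanghai is UTC+8:00, so local end time = 3:25 AM + 8:00 = 11:25 AM on Oct 24.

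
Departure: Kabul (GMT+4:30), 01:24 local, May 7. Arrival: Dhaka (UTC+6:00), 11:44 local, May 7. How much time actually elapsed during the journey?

Departure in UTC: 01:24 − 4:30 = 20:54 on May 6.
Arrival in UTC: 11:44 − 6:00 = 05:44 on May 7.
Elapsed = 05:44 − 20:54 (+1 day) = 8 hours 50 minutes.

8 hours 50 minutes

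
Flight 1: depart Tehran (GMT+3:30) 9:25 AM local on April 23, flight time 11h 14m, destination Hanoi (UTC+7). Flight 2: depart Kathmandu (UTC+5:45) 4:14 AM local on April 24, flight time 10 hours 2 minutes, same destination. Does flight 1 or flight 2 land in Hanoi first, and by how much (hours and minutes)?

the first, by 15 hours 22 minutes

Flight 1 in UTC: 9:25 AM − 3:30 = 5:55 AM on Apr 23.
+11 hours 14 minutes → arrive 5:09 PM UTC on Apr 23.
Flight 2 in UTC: 4:14 AM − 5:45 = 10:29 PM on Apr 23.
+10 hours 2 minutes → arrive 8:31 AM UTC on Apr 24.
Flight 1 lands earlier by 15 hours 22 minutes.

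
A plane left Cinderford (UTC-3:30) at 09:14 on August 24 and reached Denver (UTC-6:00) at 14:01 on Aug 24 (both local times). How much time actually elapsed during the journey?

7 hours 17 minutes

Denver is 2:30 behind Cinderford.
Clock-face elapsed time (ignoring zones) is 4 hours 47 minutes.
Actual elapsed = 4 hours 47 minutes + 2:30 = 7 hours 17 minutes.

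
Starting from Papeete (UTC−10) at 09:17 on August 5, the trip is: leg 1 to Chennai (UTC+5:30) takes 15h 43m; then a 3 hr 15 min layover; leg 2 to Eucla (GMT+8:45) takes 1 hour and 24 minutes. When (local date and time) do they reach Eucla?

Convert departure to UTC: 09:17 + 10:00 = 19:17 UTC on Aug 5.
Add 15 hours and 43 minutes leg 1 → 11:00 UTC (Aug 6).
Add 3 hours 15 minutes layover in Chennai → 14:15 UTC.
Add 1 hour and 24 minutes leg 2 → 15:39 UTC.
Eucla is UTC+8:45, so local arrival = 15:39 + 8:45 = 00:24 on Aug 7.

00:24 on Aug 7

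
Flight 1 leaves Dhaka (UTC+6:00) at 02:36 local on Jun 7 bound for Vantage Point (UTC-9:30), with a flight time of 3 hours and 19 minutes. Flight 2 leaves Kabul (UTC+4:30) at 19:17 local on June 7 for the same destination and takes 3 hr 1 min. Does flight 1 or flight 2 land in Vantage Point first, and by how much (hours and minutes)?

Flight 1 in UTC: 02:36 − 6:00 = 20:36 on Jun 6.
+3 hours 19 minutes → arrive 23:55 UTC on Jun 6.
Flight 2 in UTC: 19:17 − 4:30 = 14:47 on Jun 7.
+3 hours 1 minute → arrive 17:48 UTC on Jun 7.
Flight 1 lands earlier by 17 hours 53 minutes.

the first, by 17 hours 53 minutes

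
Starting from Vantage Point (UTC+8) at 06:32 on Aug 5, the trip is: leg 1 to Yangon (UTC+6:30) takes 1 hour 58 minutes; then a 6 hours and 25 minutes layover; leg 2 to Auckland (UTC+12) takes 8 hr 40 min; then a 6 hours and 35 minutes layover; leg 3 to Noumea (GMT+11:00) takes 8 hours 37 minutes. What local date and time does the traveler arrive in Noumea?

17:47 on August 6

Convert departure to UTC: 06:32 − 8:00 = 22:32 UTC on Aug 4.
Add 1 hour 58 minutes leg 1 → 00:30 UTC (Aug 5).
Add 6 hours 25 minutes layover in Yangon → 06:55 UTC.
Add 8 hours and 40 minutes leg 2 → 15:35 UTC.
Add 6 hours and 35 minutes layover in Auckland → 22:10 UTC.
Add 8 hours and 37 minutes leg 3 → 06:47 UTC (Aug 6).
Noumea is UTC+11:00, so local arrival = 06:47 + 11:00 = 17:47 on Aug 6.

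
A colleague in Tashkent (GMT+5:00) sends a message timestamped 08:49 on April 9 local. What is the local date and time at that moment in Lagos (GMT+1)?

04:49 on April 9

Lagos is 4:00 behind Tashkent.
Shift by the zone difference: 08:49 − 4:00 = 04:49 on Apr 9 in Lagos.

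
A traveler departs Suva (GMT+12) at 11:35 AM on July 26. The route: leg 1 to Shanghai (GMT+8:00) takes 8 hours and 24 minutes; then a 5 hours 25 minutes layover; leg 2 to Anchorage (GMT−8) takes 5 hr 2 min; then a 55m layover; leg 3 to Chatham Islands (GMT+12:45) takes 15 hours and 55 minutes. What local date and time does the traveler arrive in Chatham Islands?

Convert departure to UTC: 11:35 AM − 12:00 = 11:35 PM UTC on Jul 25.
Add 8 hours 24 minutes leg 1 → 7:59 AM UTC (Jul 26).
Add 5 hours and 25 minutes layover in Shanghai → 1:24 PM UTC.
Add 5 hours and 2 minutes leg 2 → 6:26 PM UTC.
Add 55 minutes layover in Anchorage → 7:21 PM UTC.
Add 15 hours and 55 minutes leg 3 → 11:16 AM UTC (Jul 27).
Chatham Islands is UTC+12:45, so local arrival = 11:16 AM + 12:45 = 12:01 AM on Jul 28.

12:01 AM on July 28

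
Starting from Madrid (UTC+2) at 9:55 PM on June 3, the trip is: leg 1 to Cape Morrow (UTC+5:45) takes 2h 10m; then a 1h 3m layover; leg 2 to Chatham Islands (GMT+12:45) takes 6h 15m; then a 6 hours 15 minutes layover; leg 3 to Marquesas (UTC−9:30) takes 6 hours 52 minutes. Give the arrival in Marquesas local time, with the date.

9:00 AM on Jun 4

Convert departure to UTC: 9:55 PM − 2:00 = 7:55 PM UTC on Jun 3.
Add 2 hours 10 minutes leg 1 → 10:05 PM UTC.
Add 1 hour 3 minutes layover in Cape Morrow → 11:08 PM UTC.
Add 6 hours and 15 minutes leg 2 → 5:23 AM UTC (Jun 4).
Add 6 hours and 15 minutes layover in Chatham Islands → 11:38 AM UTC.
Add 6 hours and 52 minutes leg 3 → 6:30 PM UTC.
Marquesas is UTC−9:30, so local arrival = 6:30 PM − 9:30 = 9:00 AM on Jun 4.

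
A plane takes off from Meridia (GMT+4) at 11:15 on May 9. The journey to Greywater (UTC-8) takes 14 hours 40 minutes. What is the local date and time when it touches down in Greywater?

13:55 on May 9

Greywater is 12:00 behind Meridia.
After 14 hours and 40 minutes it is 01:55 (May 10) in Meridia.
Shift by the zone difference: 01:55 − 12:00 = 13:55 on May 9 in Greywater.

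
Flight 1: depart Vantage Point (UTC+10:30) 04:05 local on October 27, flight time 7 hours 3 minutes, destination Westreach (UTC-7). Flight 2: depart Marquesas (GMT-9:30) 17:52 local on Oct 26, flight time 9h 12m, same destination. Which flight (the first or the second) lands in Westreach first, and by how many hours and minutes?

Flight 1 in UTC: 04:05 − 10:30 = 17:35 on Oct 26.
+7 hours and 3 minutes → arrive 00:38 UTC on Oct 27.
Flight 2 in UTC: 17:52 + 9:30 = 03:22 on Oct 27.
+9 hours 12 minutes → arrive 12:34 UTC on Oct 27.
Flight 1 lands earlier by 11 hours 56 minutes.

the first, by 11 hours 56 minutes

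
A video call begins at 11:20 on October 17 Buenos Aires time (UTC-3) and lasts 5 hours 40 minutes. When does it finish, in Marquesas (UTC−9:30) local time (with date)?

Marquesas is 6:30 behind Buenos Aires.
After 5 hours 40 minutes it is 17:00 in Buenos Aires.
Shift by the zone difference: 17:00 − 6:30 = 10:30 on Oct 17 in Marquesas.

10:30 on Oct 17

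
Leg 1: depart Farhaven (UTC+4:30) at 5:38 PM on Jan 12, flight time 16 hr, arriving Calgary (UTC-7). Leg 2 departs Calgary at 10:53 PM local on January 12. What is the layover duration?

45 minutes

Convert departure to UTC: 5:38 PM − 4:30 = 1:08 PM UTC on Jan 12.
Add 16 hours flight time → 5:08 AM UTC (Jan 13).
Calgary is UTC−7:00, so local arrival = 5:08 AM − 7:00 = 10:08 PM on Jan 12.
Layover = 10:53 PM − 10:08 PM = 45 minutes.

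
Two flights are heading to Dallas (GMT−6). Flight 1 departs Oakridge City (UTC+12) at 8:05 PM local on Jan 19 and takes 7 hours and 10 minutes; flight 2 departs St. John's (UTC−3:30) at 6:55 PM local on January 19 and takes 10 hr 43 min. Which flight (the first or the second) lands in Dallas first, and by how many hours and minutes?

the first, by 17 hours 53 minutes

Flight 1 in UTC: 8:05 PM − 12:00 = 8:05 AM on Jan 19.
+7 hours and 10 minutes → arrive 3:15 PM UTC on Jan 19.
Flight 2 in UTC: 6:55 PM + 3:30 = 10:25 PM on Jan 19.
+10 hours and 43 minutes → arrive 9:08 AM UTC on Jan 20.
Flight 1 lands earlier by 17 hours 53 minutes.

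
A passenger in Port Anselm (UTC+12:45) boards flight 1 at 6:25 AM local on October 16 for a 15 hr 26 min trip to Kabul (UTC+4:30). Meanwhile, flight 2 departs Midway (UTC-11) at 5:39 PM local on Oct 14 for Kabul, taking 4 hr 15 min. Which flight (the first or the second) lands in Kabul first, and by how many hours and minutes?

Flight 1 in UTC: 6:25 AM − 12:45 = 5:40 PM on Oct 15.
+15 hours 26 minutes → arrive 9:06 AM UTC on Oct 16.
Flight 2 in UTC: 5:39 PM + 11:00 = 4:39 AM on Oct 15.
+4 hours 15 minutes → arrive 8:54 AM UTC on Oct 15.
Flight 2 lands earlier by 24 hours 12 minutes.

the second, by 24 hours 12 minutes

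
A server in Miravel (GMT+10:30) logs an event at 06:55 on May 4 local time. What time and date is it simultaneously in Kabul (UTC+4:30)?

In UTC: 06:55 − 10:30 = 20:25 on May 3.
Kabul is UTC+4:30: 20:25 + 4:30 = 00:55 on May 4.

00:55 on May 4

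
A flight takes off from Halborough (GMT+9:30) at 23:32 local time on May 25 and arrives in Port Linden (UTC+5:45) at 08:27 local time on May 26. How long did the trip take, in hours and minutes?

12 hours 40 minutes

Port Linden is 3:45 behind Halborough.
Clock-face elapsed time (ignoring zones) is 8 hours 55 minutes.
Actual elapsed = 8 hours 55 minutes + 3:45 = 12 hours 40 minutes.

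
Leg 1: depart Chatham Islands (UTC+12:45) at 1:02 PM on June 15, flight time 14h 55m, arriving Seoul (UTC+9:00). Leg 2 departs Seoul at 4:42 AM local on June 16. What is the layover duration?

Convert departure to UTC: 1:02 PM − 12:45 = 12:17 AM UTC on Jun 15.
Add 14 hours 55 minutes flight time → 3:12 PM UTC.
Seoul is UTC+9:00, so local arrival = 3:12 PM + 9:00 = 12:12 AM on Jun 16.
Layover = 4:42 AM − 12:12 AM = 4 hours 30 minutes.

4 hours 30 minutes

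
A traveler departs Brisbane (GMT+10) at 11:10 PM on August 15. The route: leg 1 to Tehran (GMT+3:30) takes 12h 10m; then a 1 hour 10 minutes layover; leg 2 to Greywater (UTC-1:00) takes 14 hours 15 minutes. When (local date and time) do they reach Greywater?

3:45 PM on August 16

Convert departure to UTC: 11:10 PM − 10:00 = 1:10 PM UTC on Aug 15.
Add 12 hours and 10 minutes leg 1 → 1:20 AM UTC (Aug 16).
Add 1 hour and 10 minutes layover in Tehran → 2:30 AM UTC.
Add 14 hours and 15 minutes leg 2 → 4:45 PM UTC.
Greywater is UTC−1:00, so local arrival = 4:45 PM − 1:00 = 3:45 PM on Aug 16.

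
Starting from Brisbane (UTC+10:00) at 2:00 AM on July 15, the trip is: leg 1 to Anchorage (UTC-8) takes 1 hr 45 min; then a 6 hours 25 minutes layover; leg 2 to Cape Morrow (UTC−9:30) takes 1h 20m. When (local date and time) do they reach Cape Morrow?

Convert departure to UTC: 2:00 AM − 10:00 = 4:00 PM UTC on Jul 14.
Add 1 hour and 45 minutes leg 1 → 5:45 PM UTC.
Add 6 hours 25 minutes layover in Anchorage → 12:10 AM UTC (Jul 15).
Add 1 hour and 20 minutes leg 2 → 1:30 AM UTC.
Cape Morrow is UTC−9:30, so local arrival = 1:30 AM − 9:30 = 4:00 PM on Jul 14.

4:00 PM on Jul 14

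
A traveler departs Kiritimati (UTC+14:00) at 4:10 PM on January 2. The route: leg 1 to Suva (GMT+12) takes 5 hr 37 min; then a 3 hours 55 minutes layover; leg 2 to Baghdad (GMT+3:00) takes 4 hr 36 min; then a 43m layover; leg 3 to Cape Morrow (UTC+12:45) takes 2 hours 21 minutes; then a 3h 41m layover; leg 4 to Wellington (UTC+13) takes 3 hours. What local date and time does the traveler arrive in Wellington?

Convert departure to UTC: 4:10 PM − 14:00 = 2:10 AM UTC on Jan 2.
Add 5 hours 37 minutes leg 1 → 7:47 AM UTC.
Add 3 hours 55 minutes layover in Suva → 11:42 AM UTC.
Add 4 hours and 36 minutes leg 2 → 4:18 PM UTC.
Add 43 minutes layover in Baghdad → 5:01 PM UTC.
Add 2 hours 21 minutes leg 3 → 7:22 PM UTC.
Add 3 hours and 41 minutes layover in Cape Morrow → 11:03 PM UTC.
Add 3 hours leg 4 → 2:03 AM UTC (Jan 3).
Wellington is UTC+13:00, so local arrival = 2:03 AM + 13:00 = 3:03 PM on Jan 3.

3:03 PM on Jan 3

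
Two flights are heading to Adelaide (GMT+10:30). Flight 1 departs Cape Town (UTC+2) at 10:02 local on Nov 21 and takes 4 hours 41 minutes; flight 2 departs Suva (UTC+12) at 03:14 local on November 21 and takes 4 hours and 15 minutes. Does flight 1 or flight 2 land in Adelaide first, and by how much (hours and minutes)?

Flight 1 in UTC: 10:02 − 2:00 = 08:02 on Nov 21.
+4 hours and 41 minutes → arrive 12:43 UTC on Nov 21.
Flight 2 in UTC: 03:14 − 12:00 = 15:14 on Nov 20.
+4 hours and 15 minutes → arrive 19:29 UTC on Nov 20.
Flight 2 lands earlier by 17 hours 14 minutes.

the second, by 17 hours 14 minutes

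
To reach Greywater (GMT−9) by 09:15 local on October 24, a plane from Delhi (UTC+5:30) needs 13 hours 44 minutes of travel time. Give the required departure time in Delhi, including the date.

10:01 on October 24

Target arrival in UTC: 09:15 + 9:00 = 18:15 on Oct 24.
Subtract 13 hours 44 minutes → departure 04:31 UTC on Oct 24.
Delhi is UTC+5:30: 04:31 + 5:30 = 10:01 on Oct 24.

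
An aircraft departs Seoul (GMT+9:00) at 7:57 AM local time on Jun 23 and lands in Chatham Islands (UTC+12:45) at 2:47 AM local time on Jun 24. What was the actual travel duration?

15 hours 5 minutes

Chatham Islands is 3:45 ahead of Seoul.
Clock-face elapsed time (ignoring zones) is 18 hours 50 minutes.
Actual elapsed = 18 hours 50 minutes − 3:45 = 15 hours 5 minutes.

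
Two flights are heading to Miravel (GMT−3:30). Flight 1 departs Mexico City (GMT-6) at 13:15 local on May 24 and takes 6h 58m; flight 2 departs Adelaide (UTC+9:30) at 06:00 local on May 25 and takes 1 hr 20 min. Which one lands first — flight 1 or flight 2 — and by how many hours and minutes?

Flight 1 in UTC: 13:15 + 6:00 = 19:15 on May 24.
+6 hours and 58 minutes → arrive 02:13 UTC on May 25.
Flight 2 in UTC: 06:00 − 9:30 = 20:30 on May 24.
+1 hour 20 minutes → arrive 21:50 UTC on May 24.
Flight 2 lands earlier by 4 hours 23 minutes.

the second, by 4 hours 23 minutes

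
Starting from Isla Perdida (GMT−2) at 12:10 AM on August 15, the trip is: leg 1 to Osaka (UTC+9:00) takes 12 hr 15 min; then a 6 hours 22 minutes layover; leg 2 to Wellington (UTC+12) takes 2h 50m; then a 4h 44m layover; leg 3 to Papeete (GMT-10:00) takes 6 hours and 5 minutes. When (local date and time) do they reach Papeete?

12:26 AM on Aug 16

Convert departure to UTC: 12:10 AM + 2:00 = 2:10 AM UTC on Aug 15.
Add 12 hours and 15 minutes leg 1 → 2:25 PM UTC.
Add 6 hours 22 minutes layover in Osaka → 8:47 PM UTC.
Add 2 hours 50 minutes leg 2 → 11:37 PM UTC.
Add 4 hours 44 minutes layover in Wellington → 4:21 AM UTC (Aug 16).
Add 6 hours and 5 minutes leg 3 → 10:26 AM UTC.
Papeete is UTC−10:00, so local arrival = 10:26 AM − 10:00 = 12:26 AM on Aug 16.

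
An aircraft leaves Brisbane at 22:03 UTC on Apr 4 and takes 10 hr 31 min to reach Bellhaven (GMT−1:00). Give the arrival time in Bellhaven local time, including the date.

07:34 on Apr 5

Departure is given in UTC: 22:03 on Apr 4.
Add 10 hours 31 minutes → 08:34 UTC (Apr 5).
Bellhaven is UTC−1:00: 08:34 − 1:00 = 07:34 on Apr 5.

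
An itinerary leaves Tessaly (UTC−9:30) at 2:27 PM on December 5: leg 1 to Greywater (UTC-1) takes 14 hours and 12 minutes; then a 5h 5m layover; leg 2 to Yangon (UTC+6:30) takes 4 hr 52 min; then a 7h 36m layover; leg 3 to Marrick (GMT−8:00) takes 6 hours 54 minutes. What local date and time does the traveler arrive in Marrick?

Convert departure to UTC: 2:27 PM + 9:30 = 11:57 PM UTC on Dec 5.
Add 14 hours and 12 minutes leg 1 → 2:09 PM UTC (Dec 6).
Add 5 hours and 5 minutes layover in Greywater → 7:14 PM UTC.
Add 4 hours 52 minutes leg 2 → 12:06 AM UTC (Dec 7).
Add 7 hours 36 minutes layover in Yangon → 7:42 AM UTC.
Add 6 hours 54 minutes leg 3 → 2:36 PM UTC.
Marrick is UTC−8:00, so local arrival = 2:36 PM − 8:00 = 6:36 AM on Dec 7.

6:36 AM on Dec 7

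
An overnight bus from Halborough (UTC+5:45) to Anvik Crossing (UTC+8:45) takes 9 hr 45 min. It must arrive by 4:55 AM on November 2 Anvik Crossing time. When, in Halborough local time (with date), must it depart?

Target arrival in UTC: 4:55 AM − 8:45 = 8:10 PM on Nov 1.
Subtract 9 hours and 45 minutes → departure 10:25 AM UTC on Nov 1.
Halborough is UTC+5:45: 10:25 AM + 5:45 = 4:10 PM on Nov 1.

4:10 PM on Nov 1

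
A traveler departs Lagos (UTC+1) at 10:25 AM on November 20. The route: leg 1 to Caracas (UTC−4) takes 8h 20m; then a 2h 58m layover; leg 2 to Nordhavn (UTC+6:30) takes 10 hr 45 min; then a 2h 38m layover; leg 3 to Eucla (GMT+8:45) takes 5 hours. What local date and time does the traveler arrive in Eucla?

11:51 PM on November 21

Convert departure to UTC: 10:25 AM − 1:00 = 9:25 AM UTC on Nov 20.
Add 8 hours 20 minutes leg 1 → 5:45 PM UTC.
Add 2 hours and 58 minutes layover in Caracas → 8:43 PM UTC.
Add 10 hours and 45 minutes leg 2 → 7:28 AM UTC (Nov 21).
Add 2 hours and 38 minutes layover in Nordhavn → 10:06 AM UTC.
Add 5 hours leg 3 → 3:06 PM UTC.
Eucla is UTC+8:45, so local arrival = 3:06 PM + 8:45 = 11:51 PM on Nov 21.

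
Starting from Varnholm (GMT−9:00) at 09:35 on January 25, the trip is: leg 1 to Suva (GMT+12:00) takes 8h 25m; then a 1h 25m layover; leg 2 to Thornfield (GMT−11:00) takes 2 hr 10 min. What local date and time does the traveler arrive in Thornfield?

19:35 on January 25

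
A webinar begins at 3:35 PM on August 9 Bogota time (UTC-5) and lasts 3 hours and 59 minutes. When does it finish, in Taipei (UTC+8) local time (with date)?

Convert start to UTC: 3:35 PM + 5:00 = 8:35 PM UTC on Aug 9.
Add 3 hours 59 minutes duration → 12:34 AM UTC (Aug 10).
Taipei is UTC+8:00, so local end time = 12:34 AM + 8:00 = 8:34 AM on Aug 10.

8:34 AM on August 10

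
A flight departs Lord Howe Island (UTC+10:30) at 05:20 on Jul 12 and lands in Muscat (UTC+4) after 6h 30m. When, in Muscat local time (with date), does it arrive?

Muscat is 6:30 behind Lord Howe Island.
After 6 hours and 30 minutes it is 11:50 in Lord Howe Island.
Shift by the zone difference: 11:50 − 6:30 = 05:20 on Jul 12 in Muscat.

05:20 on Jul 12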